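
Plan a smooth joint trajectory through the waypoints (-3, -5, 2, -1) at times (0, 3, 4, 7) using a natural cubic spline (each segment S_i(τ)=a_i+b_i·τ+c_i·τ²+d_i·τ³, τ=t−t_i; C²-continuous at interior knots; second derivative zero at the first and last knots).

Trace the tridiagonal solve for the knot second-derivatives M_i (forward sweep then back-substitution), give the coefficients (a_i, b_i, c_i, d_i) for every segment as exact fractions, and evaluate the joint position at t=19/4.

  seg 0: a=-3 b=-250/63 c=0 d=208/567
  seg 1: a=-5 b=374/63 c=208/63 d=-47/21
  seg 2: a=2 b=367/63 c=-215/63 d=215/567
S(19/4) = 295/64

Δ: Δ0=-2/3, Δ1=7, Δ2=-1
row 1: diag=8, rhs=46; c'=1/8, d'=23/4
row 2: denom=8−1·1/8=63/8; d'=(-48−1·23/4)/(63/8)=-430/63
back: M2=-430/63
back: M1=23/4−1/8·-430/63=416/63
M: M0=0, M1=416/63, M2=-430/63, M3=0
seg 0: a=-3, c=M0/2=0, d=(M1−M0)/(6·3)=208/567, b=Δ0−h0·(2M0+M1)/6=-250/63
seg 1: a=-5, c=M1/2=208/63, d=(M2−M1)/(6·1)=-47/21, b=Δ1−h1·(2M1+M2)/6=374/63
seg 2: a=2, c=M2/2=-215/63, d=(M3−M2)/(6·3)=215/567, b=Δ2−h2·(2M2+M3)/6=367/63
t_q=19/4 → seg 2, τ=3/4; S=2+367/63·τ+-215/63·τ²+215/567·τ³=295/64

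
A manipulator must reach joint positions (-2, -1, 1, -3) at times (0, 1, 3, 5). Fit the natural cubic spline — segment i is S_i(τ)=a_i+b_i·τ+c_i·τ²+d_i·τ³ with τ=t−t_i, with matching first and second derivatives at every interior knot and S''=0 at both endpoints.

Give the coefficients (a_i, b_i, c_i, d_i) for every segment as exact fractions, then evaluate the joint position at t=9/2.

  seg 0: a=-2 b=19/22 c=0 d=3/22
  seg 1: a=-1 b=14/11 c=9/22 d=-3/11
  seg 2: a=1 b=-4/11 c=-27/22 d=9/44
S(9/2) = -569/352

Δ: Δ0=1, Δ1=1, Δ2=-2
row 1: diag=6, rhs=0; c'=1/3, d'=0
row 2: denom=8−2·1/3=22/3; d'=(-18−2·0)/(22/3)=-27/11
back: M2=-27/11
back: M1=0−1/3·-27/11=9/11
M: M0=0, M1=9/11, M2=-27/11, M3=0
seg 0: a=-2, c=M0/2=0, d=(M1−M0)/(6·1)=3/22, b=Δ0−h0·(2M0+M1)/6=19/22
seg 1: a=-1, c=M1/2=9/22, d=(M2−M1)/(6·2)=-3/11, b=Δ1−h1·(2M1+M2)/6=14/11
seg 2: a=1, c=M2/2=-27/22, d=(M3−M2)/(6·2)=9/44, b=Δ2−h2·(2M2+M3)/6=-4/11
t_q=9/2 → seg 2, τ=3/2; S=1+-4/11·τ+-27/22·τ²+9/44·τ³=-569/352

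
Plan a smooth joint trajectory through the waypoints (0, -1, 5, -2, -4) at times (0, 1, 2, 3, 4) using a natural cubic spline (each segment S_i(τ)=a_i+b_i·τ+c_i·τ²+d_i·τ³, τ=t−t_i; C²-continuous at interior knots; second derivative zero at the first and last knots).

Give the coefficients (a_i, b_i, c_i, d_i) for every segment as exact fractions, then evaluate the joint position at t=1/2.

Δ: Δ0=-1, Δ1=6, Δ2=-7, Δ3=-2
row 1: diag=4, rhs=42; c'=1/4, d'=21/2
row 2: denom=4−1·1/4=15/4; d'=(-78−1·21/2)/(15/4)=-118/5
row 3: denom=4−1·4/15=56/15; d'=(30−1·-118/5)/(56/15)=201/14
back: M3=201/14
back: M2=-118/5−4/15·201/14=-192/7
back: M1=21/2−1/4·-192/7=243/14
M: M0=0, M1=243/14, M2=-192/7, M3=201/14, M4=0
seg 0: a=0, c=M0/2=0, d=(M1−M0)/(6·1)=81/28, b=Δ0−h0·(2M0+M1)/6=-109/28
seg 1: a=-1, c=M1/2=243/28, d=(M2−M1)/(6·1)=-209/28, b=Δ1−h1·(2M1+M2)/6=67/14
seg 2: a=5, c=M2/2=-96/7, d=(M3−M2)/(6·1)=195/28, b=Δ2−h2·(2M2+M3)/6=-1/4
seg 3: a=-2, c=M3/2=201/28, d=(M4−M3)/(6·1)=-67/28, b=Δ3−h3·(2M3+M4)/6=-95/14
t_q=1/2 → seg 0, τ=1/2; S=0+-109/28·τ+0·τ²+81/28·τ³=-355/224

  seg 0: a=0 b=-109/28 c=0 d=81/28
  seg 1: a=-1 b=67/14 c=243/28 d=-209/28
  seg 2: a=5 b=-1/4 c=-96/7 d=195/28
  seg 3: a=-2 b=-95/14 c=201/28 d=-67/28
S(1/2) = -355/224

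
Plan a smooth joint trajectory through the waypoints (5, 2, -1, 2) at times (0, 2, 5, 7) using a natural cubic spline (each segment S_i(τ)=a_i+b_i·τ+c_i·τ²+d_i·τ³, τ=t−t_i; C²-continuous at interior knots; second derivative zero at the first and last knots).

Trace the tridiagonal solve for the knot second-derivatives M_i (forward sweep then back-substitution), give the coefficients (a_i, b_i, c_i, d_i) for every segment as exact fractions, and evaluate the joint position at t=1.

Δ: Δ0=-3/2, Δ1=-1, Δ2=3/2
row 1: diag=10, rhs=3; c'=3/10, d'=3/10
row 2: denom=10−3·3/10=91/10; d'=(15−3·3/10)/(91/10)=141/91
back: M2=141/91
back: M1=3/10−3/10·141/91=-15/91
M: M0=0, M1=-15/91, M2=141/91, M3=0
seg 0: a=5, c=M0/2=0, d=(M1−M0)/(6·2)=-5/364, b=Δ0−h0·(2M0+M1)/6=-263/182
seg 1: a=2, c=M1/2=-15/182, d=(M2−M1)/(6·3)=2/21, b=Δ1−h1·(2M1+M2)/6=-293/182
seg 2: a=-1, c=M2/2=141/182, d=(M3−M2)/(6·2)=-47/364, b=Δ2−h2·(2M2+M3)/6=85/182
t_q=1 → seg 0, τ=1; S=5+-263/182·τ+0·τ²+-5/364·τ³=1289/364

  seg 0: a=5 b=-263/182 c=0 d=-5/364
  seg 1: a=2 b=-293/182 c=-15/182 d=2/21
  seg 2: a=-1 b=85/182 c=141/182 d=-47/364
S(1) = 1289/364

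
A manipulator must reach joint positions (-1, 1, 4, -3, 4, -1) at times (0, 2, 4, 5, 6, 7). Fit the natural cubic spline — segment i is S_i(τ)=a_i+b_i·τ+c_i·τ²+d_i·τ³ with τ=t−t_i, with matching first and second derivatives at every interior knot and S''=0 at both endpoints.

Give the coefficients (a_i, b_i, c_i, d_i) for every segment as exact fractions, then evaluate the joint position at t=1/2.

Δ: Δ0=1, Δ1=3/2, Δ2=-7, Δ3=7, Δ4=-5
row 1: diag=8, rhs=3; c'=1/4, d'=3/8
row 2: denom=6−2·1/4=11/2; d'=(-51−2·3/8)/(11/2)=-207/22
row 3: denom=4−1·2/11=42/11; d'=(84−1·-207/22)/(42/11)=685/28
row 4: denom=4−1·11/42=157/42; d'=(-72−1·685/28)/(157/42)=-8103/314
back: M4=-8103/314
back: M3=685/28−11/42·-8103/314=4902/157
back: M2=-207/22−2/11·4902/157=-4737/314
back: M1=3/8−1/4·-4737/314=651/157
M: M0=0, M1=651/157, M2=-4737/314, M3=4902/157, M4=-8103/314, M5=0
seg 0: a=-1, c=M0/2=0, d=(M1−M0)/(6·2)=217/628, b=Δ0−h0·(2M0+M1)/6=-60/157
seg 1: a=1, c=M1/2=651/314, d=(M2−M1)/(6·2)=-2013/1256, b=Δ1−h1·(2M1+M2)/6=591/157
seg 2: a=4, c=M2/2=-4737/628, d=(M3−M2)/(6·1)=4847/628, b=Δ2−h2·(2M2+M3)/6=-2253/314
seg 3: a=-3, c=M3/2=2451/157, d=(M4−M3)/(6·1)=-5969/628, b=Δ3−h3·(2M3+M4)/6=561/628
seg 4: a=4, c=M4/2=-8103/628, d=(M5−M4)/(6·1)=2701/628, b=Δ4−h4·(2M4+M5)/6=1131/314
t_q=1/2 → seg 0, τ=1/2; S=-1+-60/157·τ+0·τ²+217/628·τ³=-5767/5024

  seg 0: a=-1 b=-60/157 c=0 d=217/628
  seg 1: a=1 b=591/157 c=651/314 d=-2013/1256
  seg 2: a=4 b=-2253/314 c=-4737/628 d=4847/628
  seg 3: a=-3 b=561/628 c=2451/157 d=-5969/628
  seg 4: a=4 b=1131/314 c=-8103/628 d=2701/628
S(1/2) = -5767/5024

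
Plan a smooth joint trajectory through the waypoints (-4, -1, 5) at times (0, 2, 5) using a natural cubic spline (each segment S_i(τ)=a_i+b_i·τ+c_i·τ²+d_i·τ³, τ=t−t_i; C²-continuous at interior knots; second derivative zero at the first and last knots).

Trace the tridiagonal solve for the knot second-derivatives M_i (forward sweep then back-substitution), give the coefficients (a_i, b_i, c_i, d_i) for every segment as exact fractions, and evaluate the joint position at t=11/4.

  seg 0: a=-4 b=7/5 c=0 d=1/40
  seg 1: a=-1 b=17/10 c=3/20 d=-1/60
S(11/4) = 451/1280

Δ: Δ0=3/2, Δ1=2
row 1: diag=10, rhs=3; c'=3/10, d'=3/10
back: M1=3/10
M: M0=0, M1=3/10, M2=0
seg 0: a=-4, c=M0/2=0, d=(M1−M0)/(6·2)=1/40, b=Δ0−h0·(2M0+M1)/6=7/5
seg 1: a=-1, c=M1/2=3/20, d=(M2−M1)/(6·3)=-1/60, b=Δ1−h1·(2M1+M2)/6=17/10
t_q=11/4 → seg 1, τ=3/4; S=-1+17/10·τ+3/20·τ²+-1/60·τ³=451/1280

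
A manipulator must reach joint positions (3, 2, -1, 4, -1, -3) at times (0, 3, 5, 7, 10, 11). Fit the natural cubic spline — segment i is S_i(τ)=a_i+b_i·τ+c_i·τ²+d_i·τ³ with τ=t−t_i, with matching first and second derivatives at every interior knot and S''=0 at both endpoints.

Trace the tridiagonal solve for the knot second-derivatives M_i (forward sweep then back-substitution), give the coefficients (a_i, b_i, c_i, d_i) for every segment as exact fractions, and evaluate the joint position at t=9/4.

  seg 0: a=3 b=569/1269 c=0 d=-992/11421
  seg 1: a=2 b=-2407/1269 c=-992/1269 d=4975/10152
  seg 2: a=-1 b=725/846 c=10957/5076 d=-6787/10152
  seg 3: a=4 b=1864/1269 c=-2351/1269 d=3074/11421
  seg 4: a=-1 b=-3020/1269 c=241/423 d=-241/1269
S(9/4) = 1703/564

Δ: Δ0=-1/3, Δ1=-3/2, Δ2=5/2, Δ3=-5/3, Δ4=-2
row 1: diag=10, rhs=-7; c'=1/5, d'=-7/10
row 2: denom=8−2·1/5=38/5; d'=(24−2·-7/10)/(38/5)=127/38
row 3: denom=10−2·5/19=180/19; d'=(-25−2·127/38)/(180/19)=-301/90
row 4: denom=8−3·19/60=141/20; d'=(-2−3·-301/90)/(141/20)=482/423
back: M4=482/423
back: M3=-301/90−19/60·482/423=-4702/1269
back: M2=127/38−5/19·-4702/1269=10957/2538
back: M1=-7/10−1/5·10957/2538=-1984/1269
M: M0=0, M1=-1984/1269, M2=10957/2538, M3=-4702/1269, M4=482/423, M5=0
seg 0: a=3, c=M0/2=0, d=(M1−M0)/(6·3)=-992/11421, b=Δ0−h0·(2M0+M1)/6=569/1269
seg 1: a=2, c=M1/2=-992/1269, d=(M2−M1)/(6·2)=4975/10152, b=Δ1−h1·(2M1+M2)/6=-2407/1269
seg 2: a=-1, c=M2/2=10957/5076, d=(M3−M2)/(6·2)=-6787/10152, b=Δ2−h2·(2M2+M3)/6=725/846
seg 3: a=4, c=M3/2=-2351/1269, d=(M4−M3)/(6·3)=3074/11421, b=Δ3−h3·(2M3+M4)/6=1864/1269
seg 4: a=-1, c=M4/2=241/423, d=(M5−M4)/(6·1)=-241/1269, b=Δ4−h4·(2M4+M5)/6=-3020/1269
t_q=9/4 → seg 0, τ=9/4; S=3+569/1269·τ+0·τ²+-992/11421·τ³=1703/564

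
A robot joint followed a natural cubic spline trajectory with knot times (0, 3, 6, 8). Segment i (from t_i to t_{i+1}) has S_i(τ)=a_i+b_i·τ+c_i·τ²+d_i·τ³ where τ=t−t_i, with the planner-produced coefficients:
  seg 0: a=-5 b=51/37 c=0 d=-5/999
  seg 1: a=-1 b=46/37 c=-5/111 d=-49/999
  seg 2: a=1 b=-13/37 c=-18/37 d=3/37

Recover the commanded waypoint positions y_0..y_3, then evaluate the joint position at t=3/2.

y_0 = S_0(0) = a_0 = -5
y_1 = S_1(0) = a_1 = -1
y_2 = S_2(0) = a_2 = 1
y_3 = S_2(2) = -1
t_q=3/2 is in segment 0 (τ=3/2); S_0(τ)=-873/296

y_0=-5 y_1=-1 y_2=1 y_3=-1
S(3/2) = -873/296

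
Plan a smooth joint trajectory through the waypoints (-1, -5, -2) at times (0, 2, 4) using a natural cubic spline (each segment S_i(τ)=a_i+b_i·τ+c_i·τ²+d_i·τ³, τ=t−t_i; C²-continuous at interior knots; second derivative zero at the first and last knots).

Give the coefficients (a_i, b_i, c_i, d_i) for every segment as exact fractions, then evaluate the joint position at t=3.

Δ: Δ0=-2, Δ1=3/2
row 1: diag=8, rhs=21; c'=1/4, d'=21/8
back: M1=21/8
M: M0=0, M1=21/8, M2=0
seg 0: a=-1, c=M0/2=0, d=(M1−M0)/(6·2)=7/32, b=Δ0−h0·(2M0+M1)/6=-23/8
seg 1: a=-5, c=M1/2=21/16, d=(M2−M1)/(6·2)=-7/32, b=Δ1−h1·(2M1+M2)/6=-1/4
t_q=3 → seg 1, τ=1; S=-5+-1/4·τ+21/16·τ²+-7/32·τ³=-133/32

  seg 0: a=-1 b=-23/8 c=0 d=7/32
  seg 1: a=-5 b=-1/4 c=21/16 d=-7/32
S(3) = -133/32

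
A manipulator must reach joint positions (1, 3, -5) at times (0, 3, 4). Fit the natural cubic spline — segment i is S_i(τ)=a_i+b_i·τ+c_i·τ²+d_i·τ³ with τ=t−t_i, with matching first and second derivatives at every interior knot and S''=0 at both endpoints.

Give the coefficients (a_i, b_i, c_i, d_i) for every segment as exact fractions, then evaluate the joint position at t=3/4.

  seg 0: a=1 b=47/12 c=0 d=-13/36
  seg 1: a=3 b=-35/6 c=-13/4 d=13/12
S(3/4) = 969/256

Δ: Δ0=2/3, Δ1=-8
row 1: diag=8, rhs=-52; c'=1/8, d'=-13/2
back: M1=-13/2
M: M0=0, M1=-13/2, M2=0
seg 0: a=1, c=M0/2=0, d=(M1−M0)/(6·3)=-13/36, b=Δ0−h0·(2M0+M1)/6=47/12
seg 1: a=3, c=M1/2=-13/4, d=(M2−M1)/(6·1)=13/12, b=Δ1−h1·(2M1+M2)/6=-35/6
t_q=3/4 → seg 0, τ=3/4; S=1+47/12·τ+0·τ²+-13/36·τ³=969/256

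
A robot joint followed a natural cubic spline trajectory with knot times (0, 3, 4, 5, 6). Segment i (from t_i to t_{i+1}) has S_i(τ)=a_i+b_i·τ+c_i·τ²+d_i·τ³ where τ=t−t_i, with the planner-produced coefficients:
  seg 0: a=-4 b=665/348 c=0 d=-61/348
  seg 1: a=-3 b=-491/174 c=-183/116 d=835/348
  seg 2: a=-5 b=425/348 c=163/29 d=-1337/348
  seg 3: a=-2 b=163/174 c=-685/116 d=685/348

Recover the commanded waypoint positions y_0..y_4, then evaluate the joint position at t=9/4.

y_0 = S_0(0) = a_0 = -4
y_1 = S_1(0) = a_1 = -3
y_2 = S_2(0) = a_2 = -5
y_3 = S_3(0) = a_3 = -2
y_4 = S_3(1) = -5
t_q=9/4 is in segment 0 (τ=9/4); S_0(τ)=-12599/7424

y_0=-4 y_1=-3 y_2=-5 y_3=-2 y_4=-5
S(9/4) = -12599/7424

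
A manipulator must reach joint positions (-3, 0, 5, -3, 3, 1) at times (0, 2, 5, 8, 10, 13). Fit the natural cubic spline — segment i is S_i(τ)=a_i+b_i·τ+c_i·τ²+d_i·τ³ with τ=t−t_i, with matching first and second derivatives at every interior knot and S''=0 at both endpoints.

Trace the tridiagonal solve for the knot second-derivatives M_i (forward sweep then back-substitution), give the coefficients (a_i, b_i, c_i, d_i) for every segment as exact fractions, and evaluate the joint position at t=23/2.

  seg 0: a=-3 b=886/813 c=0 d=667/6504
  seg 1: a=0 b=3773/1626 c=667/1084 d=-8129/29268
  seg 2: a=5 b=-4835/3252 c=-1532/813 d=4849/9756
  seg 3: a=-3 b=1019/1626 c=8419/3252 d=-190/271
  seg 4: a=3 b=4177/1626 c=-5261/3252 d=5261/29268
S(23/2) = 33127/8672

Δ: Δ0=3/2, Δ1=5/3, Δ2=-8/3, Δ3=3, Δ4=-2/3
row 1: diag=10, rhs=1; c'=3/10, d'=1/10
row 2: denom=12−3·3/10=111/10; d'=(-26−3·1/10)/(111/10)=-263/111
row 3: denom=10−3·10/37=340/37; d'=(34−3·-263/111)/(340/37)=1521/340
row 4: denom=10−2·37/170=813/85; d'=(-22−2·1521/340)/(813/85)=-5261/1626
back: M4=-5261/1626
back: M3=1521/340−37/170·-5261/1626=8419/1626
back: M2=-263/111−10/37·8419/1626=-3064/813
back: M1=1/10−3/10·-3064/813=667/542
M: M0=0, M1=667/542, M2=-3064/813, M3=8419/1626, M4=-5261/1626, M5=0
seg 0: a=-3, c=M0/2=0, d=(M1−M0)/(6·2)=667/6504, b=Δ0−h0·(2M0+M1)/6=886/813
seg 1: a=0, c=M1/2=667/1084, d=(M2−M1)/(6·3)=-8129/29268, b=Δ1−h1·(2M1+M2)/6=3773/1626
seg 2: a=5, c=M2/2=-1532/813, d=(M3−M2)/(6·3)=4849/9756, b=Δ2−h2·(2M2+M3)/6=-4835/3252
seg 3: a=-3, c=M3/2=8419/3252, d=(M4−M3)/(6·2)=-190/271, b=Δ3−h3·(2M3+M4)/6=1019/1626
seg 4: a=3, c=M4/2=-5261/3252, d=(M5−M4)/(6·3)=5261/29268, b=Δ4−h4·(2M4+M5)/6=4177/1626
t_q=23/2 → seg 4, τ=3/2; S=3+4177/1626·τ+-5261/3252·τ²+5261/29268·τ³=33127/8672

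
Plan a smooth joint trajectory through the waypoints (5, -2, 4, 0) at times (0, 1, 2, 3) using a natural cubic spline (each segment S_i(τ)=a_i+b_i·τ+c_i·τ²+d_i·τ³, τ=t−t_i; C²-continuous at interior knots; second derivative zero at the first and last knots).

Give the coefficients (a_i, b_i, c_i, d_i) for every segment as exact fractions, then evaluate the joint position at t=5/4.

Δ: Δ0=-7, Δ1=6, Δ2=-4
row 1: diag=4, rhs=78; c'=1/4, d'=39/2
row 2: denom=4−1·1/4=15/4; d'=(-60−1·39/2)/(15/4)=-106/5
back: M2=-106/5
back: M1=39/2−1/4·-106/5=124/5
M: M0=0, M1=124/5, M2=-106/5, M3=0
seg 0: a=5, c=M0/2=0, d=(M1−M0)/(6·1)=62/15, b=Δ0−h0·(2M0+M1)/6=-167/15
seg 1: a=-2, c=M1/2=62/5, d=(M2−M1)/(6·1)=-23/3, b=Δ1−h1·(2M1+M2)/6=19/15
seg 2: a=4, c=M2/2=-53/5, d=(M3−M2)/(6·1)=53/15, b=Δ2−h2·(2M2+M3)/6=46/15
t_q=5/4 → seg 1, τ=1/4; S=-2+19/15·τ+62/5·τ²+-23/3·τ³=-329/320

  seg 0: a=5 b=-167/15 c=0 d=62/15
  seg 1: a=-2 b=19/15 c=62/5 d=-23/3
  seg 2: a=4 b=46/15 c=-53/5 d=53/15
S(5/4) = -329/320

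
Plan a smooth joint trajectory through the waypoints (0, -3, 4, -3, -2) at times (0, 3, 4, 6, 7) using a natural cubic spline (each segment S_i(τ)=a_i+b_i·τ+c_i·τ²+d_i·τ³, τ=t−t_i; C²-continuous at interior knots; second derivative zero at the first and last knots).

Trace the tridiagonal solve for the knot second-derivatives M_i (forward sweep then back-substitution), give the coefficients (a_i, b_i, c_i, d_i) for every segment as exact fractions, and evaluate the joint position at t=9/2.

Δ: Δ0=-1, Δ1=7, Δ2=-7/2, Δ3=1
row 1: diag=8, rhs=48; c'=1/8, d'=6
row 2: denom=6−1·1/8=47/8; d'=(-63−1·6)/(47/8)=-552/47
row 3: denom=6−2·16/47=250/47; d'=(27−2·-552/47)/(250/47)=2373/250
back: M3=2373/250
back: M2=-552/47−16/47·2373/250=-1872/125
back: M1=6−1/8·-1872/125=984/125
M: M0=0, M1=984/125, M2=-1872/125, M3=2373/250, M4=0
seg 0: a=0, c=M0/2=0, d=(M1−M0)/(6·3)=164/375, b=Δ0−h0·(2M0+M1)/6=-617/125
seg 1: a=-3, c=M1/2=492/125, d=(M2−M1)/(6·1)=-476/125, b=Δ1−h1·(2M1+M2)/6=859/125
seg 2: a=4, c=M2/2=-936/125, d=(M3−M2)/(6·2)=2039/1000, b=Δ2−h2·(2M2+M3)/6=83/25
seg 3: a=-3, c=M3/2=2373/500, d=(M4−M3)/(6·1)=-791/500, b=Δ3−h3·(2M3+M4)/6=-541/250
t_q=9/2 → seg 2, τ=1/2; S=4+83/25·τ+-936/125·τ²+2039/1000·τ³=32343/8000

  seg 0: a=0 b=-617/125 c=0 d=164/375
  seg 1: a=-3 b=859/125 c=492/125 d=-476/125
  seg 2: a=4 b=83/25 c=-936/125 d=2039/1000
  seg 3: a=-3 b=-541/250 c=2373/500 d=-791/500
S(9/2) = 32343/8000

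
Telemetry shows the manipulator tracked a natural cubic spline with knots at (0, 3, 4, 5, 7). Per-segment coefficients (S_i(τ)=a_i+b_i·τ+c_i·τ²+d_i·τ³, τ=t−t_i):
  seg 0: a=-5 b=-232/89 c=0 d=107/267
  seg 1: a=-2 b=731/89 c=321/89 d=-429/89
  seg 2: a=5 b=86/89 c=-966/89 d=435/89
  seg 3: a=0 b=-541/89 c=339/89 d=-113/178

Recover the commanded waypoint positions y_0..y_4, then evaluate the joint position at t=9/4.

y_0=-5 y_1=-2 y_2=5 y_3=0 y_4=-2
S(9/4) = -35887/5696

y_0 = S_0(0) = a_0 = -5
y_1 = S_1(0) = a_1 = -2
y_2 = S_2(0) = a_2 = 5
y_3 = S_3(0) = a_3 = 0
y_4 = S_3(2) = -2
t_q=9/4 is in segment 0 (τ=9/4); S_0(τ)=-35887/5696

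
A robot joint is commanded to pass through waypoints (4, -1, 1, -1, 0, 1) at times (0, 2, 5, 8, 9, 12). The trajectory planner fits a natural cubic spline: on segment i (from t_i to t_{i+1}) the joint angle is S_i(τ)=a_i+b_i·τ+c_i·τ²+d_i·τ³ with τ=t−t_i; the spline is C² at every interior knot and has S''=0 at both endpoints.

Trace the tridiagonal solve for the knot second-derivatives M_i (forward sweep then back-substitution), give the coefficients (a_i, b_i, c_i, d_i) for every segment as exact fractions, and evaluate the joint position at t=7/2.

Δ: Δ0=-5/2, Δ1=2/3, Δ2=-2/3, Δ3=1, Δ4=1/3
row 1: diag=10, rhs=19; c'=3/10, d'=19/10
row 2: denom=12−3·3/10=111/10; d'=(-8−3·19/10)/(111/10)=-137/111
row 3: denom=8−3·10/37=266/37; d'=(10−3·-137/111)/(266/37)=507/266
row 4: denom=8−1·37/266=2091/266; d'=(-4−1·507/266)/(2091/266)=-1571/2091
back: M4=-1571/2091
back: M3=507/266−37/266·-1571/2091=4204/2091
back: M2=-137/111−10/37·4204/2091=-1239/697
back: M1=19/10−3/10·-1239/697=1696/697
M: M0=0, M1=1696/697, M2=-1239/697, M3=4204/2091, M4=-1571/2091, M5=0
seg 0: a=4, c=M0/2=0, d=(M1−M0)/(6·2)=424/2091, b=Δ0−h0·(2M0+M1)/6=-13847/4182
seg 1: a=-1, c=M1/2=848/697, d=(M2−M1)/(6·3)=-2935/12546, b=Δ1−h1·(2M1+M2)/6=-3671/4182
seg 2: a=1, c=M2/2=-1239/1394, d=(M3−M2)/(6·3)=7921/37638, b=Δ2−h2·(2M2+M3)/6=13/123
seg 3: a=-1, c=M3/2=2102/2091, d=(M4−M3)/(6·1)=-1925/4182, b=Δ3−h3·(2M3+M4)/6=1903/4182
seg 4: a=0, c=M4/2=-1571/4182, d=(M5−M4)/(6·3)=1571/37638, b=Δ4−h4·(2M4+M5)/6=756/697
t_q=7/2 → seg 1, τ=3/2; S=-1+-3671/4182·τ+848/697·τ²+-2935/12546·τ³=-4113/11152

  seg 0: a=4 b=-13847/4182 c=0 d=424/2091
  seg 1: a=-1 b=-3671/4182 c=848/697 d=-2935/12546
  seg 2: a=1 b=13/123 c=-1239/1394 d=7921/37638
  seg 3: a=-1 b=1903/4182 c=2102/2091 d=-1925/4182
  seg 4: a=0 b=756/697 c=-1571/4182 d=1571/37638
S(7/2) = -4113/11152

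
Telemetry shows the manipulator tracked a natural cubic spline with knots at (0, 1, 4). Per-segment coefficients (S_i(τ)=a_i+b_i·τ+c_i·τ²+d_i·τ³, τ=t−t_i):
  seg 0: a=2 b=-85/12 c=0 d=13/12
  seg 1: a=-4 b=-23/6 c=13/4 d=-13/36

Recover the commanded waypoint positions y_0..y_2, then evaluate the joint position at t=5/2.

y_0=2 y_1=-4 y_2=4
S(5/2) = -117/32

y_0 = S_0(0) = a_0 = 2
y_1 = S_1(0) = a_1 = -4
y_2 = S_1(3) = 4
t_q=5/2 is in segment 1 (τ=3/2); S_1(τ)=-117/32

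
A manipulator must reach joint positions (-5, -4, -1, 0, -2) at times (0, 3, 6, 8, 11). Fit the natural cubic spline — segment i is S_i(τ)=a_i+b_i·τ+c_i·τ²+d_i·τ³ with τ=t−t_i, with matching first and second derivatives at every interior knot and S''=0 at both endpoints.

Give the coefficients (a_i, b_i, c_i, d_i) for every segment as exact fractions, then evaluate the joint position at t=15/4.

  seg 0: a=-5 b=23/177 c=0 d=4/177
  seg 1: a=-4 b=131/177 c=12/59 d=-62/1593
  seg 2: a=-1 b=161/177 c=-26/177 d=-41/1416
  seg 3: a=0 b=-3/118 c=-227/708 d=227/6372
S(15/4) = -6319/1888

Δ: Δ0=1/3, Δ1=1, Δ2=1/2, Δ3=-2/3
row 1: diag=12, rhs=4; c'=1/4, d'=1/3
row 2: denom=10−3·1/4=37/4; d'=(-3−3·1/3)/(37/4)=-16/37
row 3: denom=10−2·8/37=354/37; d'=(-7−2·-16/37)/(354/37)=-227/354
back: M3=-227/354
back: M2=-16/37−8/37·-227/354=-52/177
back: M1=1/3−1/4·-52/177=24/59
M: M0=0, M1=24/59, M2=-52/177, M3=-227/354, M4=0
seg 0: a=-5, c=M0/2=0, d=(M1−M0)/(6·3)=4/177, b=Δ0−h0·(2M0+M1)/6=23/177
seg 1: a=-4, c=M1/2=12/59, d=(M2−M1)/(6·3)=-62/1593, b=Δ1−h1·(2M1+M2)/6=131/177
seg 2: a=-1, c=M2/2=-26/177, d=(M3−M2)/(6·2)=-41/1416, b=Δ2−h2·(2M2+M3)/6=161/177
seg 3: a=0, c=M3/2=-227/708, d=(M4−M3)/(6·3)=227/6372, b=Δ3−h3·(2M3+M4)/6=-3/118
t_q=15/4 → seg 1, τ=3/4; S=-4+131/177·τ+12/59·τ²+-62/1593·τ³=-6319/1888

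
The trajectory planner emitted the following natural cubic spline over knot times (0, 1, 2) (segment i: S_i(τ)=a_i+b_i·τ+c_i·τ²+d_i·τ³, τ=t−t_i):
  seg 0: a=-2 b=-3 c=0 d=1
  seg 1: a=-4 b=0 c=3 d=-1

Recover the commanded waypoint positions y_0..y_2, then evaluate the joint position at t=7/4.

y_0=-2 y_1=-4 y_2=-2
S(7/4) = -175/64

y_0 = S_0(0) = a_0 = -2
y_1 = S_1(0) = a_1 = -4
y_2 = S_1(1) = -2
t_q=7/4 is in segment 1 (τ=3/4); S_1(τ)=-175/64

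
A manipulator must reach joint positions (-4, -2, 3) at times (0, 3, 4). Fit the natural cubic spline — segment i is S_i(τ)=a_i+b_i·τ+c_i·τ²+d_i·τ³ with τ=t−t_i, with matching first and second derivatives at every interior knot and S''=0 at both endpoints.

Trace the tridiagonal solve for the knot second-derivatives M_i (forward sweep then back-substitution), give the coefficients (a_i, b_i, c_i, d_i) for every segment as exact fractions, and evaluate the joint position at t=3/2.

  seg 0: a=-4 b=-23/24 c=0 d=13/72
  seg 1: a=-2 b=47/12 c=13/8 d=-13/24
S(3/2) = -309/64

Δ: Δ0=2/3, Δ1=5
row 1: diag=8, rhs=26; c'=1/8, d'=13/4
back: M1=13/4
M: M0=0, M1=13/4, M2=0
seg 0: a=-4, c=M0/2=0, d=(M1−M0)/(6·3)=13/72, b=Δ0−h0·(2M0+M1)/6=-23/24
seg 1: a=-2, c=M1/2=13/8, d=(M2−M1)/(6·1)=-13/24, b=Δ1−h1·(2M1+M2)/6=47/12
t_q=3/2 → seg 0, τ=3/2; S=-4+-23/24·τ+0·τ²+13/72·τ³=-309/64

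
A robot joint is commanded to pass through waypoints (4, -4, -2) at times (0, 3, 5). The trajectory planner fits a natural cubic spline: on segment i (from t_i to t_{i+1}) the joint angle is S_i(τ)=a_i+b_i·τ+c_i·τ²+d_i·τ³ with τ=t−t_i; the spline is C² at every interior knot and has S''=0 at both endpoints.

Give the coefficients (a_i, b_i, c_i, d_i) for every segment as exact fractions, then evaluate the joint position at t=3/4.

  seg 0: a=4 b=-113/30 c=0 d=11/90
  seg 1: a=-4 b=-7/15 c=11/10 d=-11/60
S(3/4) = 157/128

Δ: Δ0=-8/3, Δ1=1
row 1: diag=10, rhs=22; c'=1/5, d'=11/5
back: M1=11/5
M: M0=0, M1=11/5, M2=0
seg 0: a=4, c=M0/2=0, d=(M1−M0)/(6·3)=11/90, b=Δ0−h0·(2M0+M1)/6=-113/30
seg 1: a=-4, c=M1/2=11/10, d=(M2−M1)/(6·2)=-11/60, b=Δ1−h1·(2M1+M2)/6=-7/15
t_q=3/4 → seg 0, τ=3/4; S=4+-113/30·τ+0·τ²+11/90·τ³=157/128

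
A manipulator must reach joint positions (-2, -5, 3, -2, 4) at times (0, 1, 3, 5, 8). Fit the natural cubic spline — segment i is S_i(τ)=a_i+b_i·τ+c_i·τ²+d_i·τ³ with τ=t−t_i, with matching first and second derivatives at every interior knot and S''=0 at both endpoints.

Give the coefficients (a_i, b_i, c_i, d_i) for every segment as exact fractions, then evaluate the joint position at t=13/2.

  seg 0: a=-2 b=-241/52 c=0 d=85/52
  seg 1: a=-5 b=7/26 c=255/52 d=-79/52
  seg 2: a=3 b=43/26 c=-219/52 d=111/104
  seg 3: a=-2 b=-31/13 c=57/26 d=-19/78
S(13/2) = -305/208

Δ: Δ0=-3, Δ1=4, Δ2=-5/2, Δ3=2
row 1: diag=6, rhs=42; c'=1/3, d'=7
row 2: denom=8−2·1/3=22/3; d'=(-39−2·7)/(22/3)=-159/22
row 3: denom=10−2·3/11=104/11; d'=(27−2·-159/22)/(104/11)=57/13
back: M3=57/13
back: M2=-159/22−3/11·57/13=-219/26
back: M1=7−1/3·-219/26=255/26
M: M0=0, M1=255/26, M2=-219/26, M3=57/13, M4=0
seg 0: a=-2, c=M0/2=0, d=(M1−M0)/(6·1)=85/52, b=Δ0−h0·(2M0+M1)/6=-241/52
seg 1: a=-5, c=M1/2=255/52, d=(M2−M1)/(6·2)=-79/52, b=Δ1−h1·(2M1+M2)/6=7/26
seg 2: a=3, c=M2/2=-219/52, d=(M3−M2)/(6·2)=111/104, b=Δ2−h2·(2M2+M3)/6=43/26
seg 3: a=-2, c=M3/2=57/26, d=(M4−M3)/(6·3)=-19/78, b=Δ3−h3·(2M3+M4)/6=-31/13
t_q=13/2 → seg 3, τ=3/2; S=-2+-31/13·τ+57/26·τ²+-19/78·τ³=-305/208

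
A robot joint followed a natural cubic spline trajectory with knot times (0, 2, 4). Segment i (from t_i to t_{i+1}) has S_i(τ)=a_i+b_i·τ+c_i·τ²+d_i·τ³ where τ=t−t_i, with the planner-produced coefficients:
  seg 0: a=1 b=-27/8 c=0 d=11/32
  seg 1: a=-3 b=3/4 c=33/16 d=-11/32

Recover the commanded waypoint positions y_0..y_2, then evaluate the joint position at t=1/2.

y_0=1 y_1=-3 y_2=4
S(1/2) = -165/256

y_0 = S_0(0) = a_0 = 1
y_1 = S_1(0) = a_1 = -3
y_2 = S_1(2) = 4
t_q=1/2 is in segment 0 (τ=1/2); S_0(τ)=-165/256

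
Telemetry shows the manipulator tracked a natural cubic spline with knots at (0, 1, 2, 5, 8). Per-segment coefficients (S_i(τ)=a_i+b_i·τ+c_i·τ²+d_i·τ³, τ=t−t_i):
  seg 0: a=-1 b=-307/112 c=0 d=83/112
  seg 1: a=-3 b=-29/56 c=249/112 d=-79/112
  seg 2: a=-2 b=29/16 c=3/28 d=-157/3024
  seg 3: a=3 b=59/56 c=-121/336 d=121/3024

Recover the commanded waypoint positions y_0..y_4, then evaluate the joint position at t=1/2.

y_0=-1 y_1=-3 y_2=-2 y_3=3 y_4=4
S(1/2) = -2041/896

y_0 = S_0(0) = a_0 = -1
y_1 = S_1(0) = a_1 = -3
y_2 = S_2(0) = a_2 = -2
y_3 = S_3(0) = a_3 = 3
y_4 = S_3(3) = 4
t_q=1/2 is in segment 0 (τ=1/2); S_0(τ)=-2041/896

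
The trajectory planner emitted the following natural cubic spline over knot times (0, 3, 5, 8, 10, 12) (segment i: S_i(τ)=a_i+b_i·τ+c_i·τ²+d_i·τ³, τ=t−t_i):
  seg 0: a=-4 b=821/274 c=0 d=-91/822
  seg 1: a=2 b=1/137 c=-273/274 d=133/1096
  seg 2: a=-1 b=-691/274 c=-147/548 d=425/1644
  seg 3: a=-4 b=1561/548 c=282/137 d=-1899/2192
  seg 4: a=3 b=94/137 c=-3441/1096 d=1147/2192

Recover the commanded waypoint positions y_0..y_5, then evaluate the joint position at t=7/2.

y_0=-4 y_1=2 y_2=-1 y_3=-4 y_4=3 y_5=-4
S(7/2) = 15517/8768

y_0 = S_0(0) = a_0 = -4
y_1 = S_1(0) = a_1 = 2
y_2 = S_2(0) = a_2 = -1
y_3 = S_3(0) = a_3 = -4
y_4 = S_4(0) = a_4 = 3
y_5 = S_4(2) = -4
t_q=7/2 is in segment 1 (τ=1/2); S_1(τ)=15517/8768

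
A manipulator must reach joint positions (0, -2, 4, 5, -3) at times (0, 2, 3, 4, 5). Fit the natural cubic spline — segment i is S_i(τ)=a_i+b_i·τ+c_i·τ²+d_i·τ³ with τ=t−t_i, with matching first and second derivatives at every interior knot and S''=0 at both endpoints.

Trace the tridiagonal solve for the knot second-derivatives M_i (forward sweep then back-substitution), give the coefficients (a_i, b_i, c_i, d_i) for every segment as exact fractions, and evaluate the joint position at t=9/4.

Δ: Δ0=-1, Δ1=6, Δ2=1, Δ3=-8
row 1: diag=6, rhs=42; c'=1/6, d'=7
row 2: denom=4−1·1/6=23/6; d'=(-30−1·7)/(23/6)=-222/23
row 3: denom=4−1·6/23=86/23; d'=(-54−1·-222/23)/(86/23)=-510/43
back: M3=-510/43
back: M2=-222/23−6/23·-510/43=-282/43
back: M1=7−1/6·-282/43=348/43
M: M0=0, M1=348/43, M2=-282/43, M3=-510/43, M4=0
seg 0: a=0, c=M0/2=0, d=(M1−M0)/(6·2)=29/43, b=Δ0−h0·(2M0+M1)/6=-159/43
seg 1: a=-2, c=M1/2=174/43, d=(M2−M1)/(6·1)=-105/43, b=Δ1−h1·(2M1+M2)/6=189/43
seg 2: a=4, c=M2/2=-141/43, d=(M3−M2)/(6·1)=-38/43, b=Δ2−h2·(2M2+M3)/6=222/43
seg 3: a=5, c=M3/2=-255/43, d=(M4−M3)/(6·1)=85/43, b=Δ3−h3·(2M3+M4)/6=-174/43
t_q=9/4 → seg 1, τ=1/4; S=-2+189/43·τ+174/43·τ²+-105/43·τ³=-1889/2752

  seg 0: a=0 b=-159/43 c=0 d=29/43
  seg 1: a=-2 b=189/43 c=174/43 d=-105/43
  seg 2: a=4 b=222/43 c=-141/43 d=-38/43
  seg 3: a=5 b=-174/43 c=-255/43 d=85/43
S(9/4) = -1889/2752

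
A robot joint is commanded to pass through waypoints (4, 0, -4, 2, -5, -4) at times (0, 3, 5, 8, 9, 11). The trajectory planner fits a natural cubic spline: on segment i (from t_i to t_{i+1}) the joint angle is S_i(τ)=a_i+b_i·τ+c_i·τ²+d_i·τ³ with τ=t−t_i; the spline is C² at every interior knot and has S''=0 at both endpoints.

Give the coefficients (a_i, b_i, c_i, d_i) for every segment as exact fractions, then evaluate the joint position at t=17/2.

Δ: Δ0=-4/3, Δ1=-2, Δ2=2, Δ3=-7, Δ4=1/2
row 1: diag=10, rhs=-4; c'=1/5, d'=-2/5
row 2: denom=10−2·1/5=48/5; d'=(24−2·-2/5)/(48/5)=31/12
row 3: denom=8−3·5/16=113/16; d'=(-54−3·31/12)/(113/16)=-988/113
row 4: denom=6−1·16/113=662/113; d'=(45−1·-988/113)/(662/113)=6073/662
back: M4=6073/662
back: M3=-988/113−16/113·6073/662=-3324/331
back: M2=31/12−5/16·-3324/331=11363/1986
back: M1=-2/5−1/5·11363/1986=-3067/1986
M: M0=0, M1=-3067/1986, M2=11363/1986, M3=-3324/331, M4=6073/662, M5=0
seg 0: a=4, c=M0/2=0, d=(M1−M0)/(6·3)=-3067/35748, b=Δ0−h0·(2M0+M1)/6=-743/1324
seg 1: a=0, c=M1/2=-3067/3972, d=(M2−M1)/(6·2)=2405/3972, b=Δ1−h1·(2M1+M2)/6=-1905/662
seg 2: a=-4, c=M2/2=11363/3972, d=(M3−M2)/(6·3)=-31307/35748, b=Δ2−h2·(2M2+M3)/6=2581/1986
seg 3: a=2, c=M3/2=-1662/331, d=(M4−M3)/(6·1)=12721/3972, b=Δ3−h3·(2M3+M4)/6=-20581/3972
seg 4: a=-5, c=M4/2=6073/1324, d=(M5−M4)/(6·2)=-6073/7944, b=Δ4−h4·(2M4+M5)/6=-11153/1986
t_q=17/2 → seg 3, τ=1/2; S=2+-20581/3972·τ+-1662/331·τ²+12721/3972·τ³=-15313/10592

  seg 0: a=4 b=-743/1324 c=0 d=-3067/35748
  seg 1: a=0 b=-1905/662 c=-3067/3972 d=2405/3972
  seg 2: a=-4 b=2581/1986 c=11363/3972 d=-31307/35748
  seg 3: a=2 b=-20581/3972 c=-1662/331 d=12721/3972
  seg 4: a=-5 b=-11153/1986 c=6073/1324 d=-6073/7944
S(17/2) = -15313/10592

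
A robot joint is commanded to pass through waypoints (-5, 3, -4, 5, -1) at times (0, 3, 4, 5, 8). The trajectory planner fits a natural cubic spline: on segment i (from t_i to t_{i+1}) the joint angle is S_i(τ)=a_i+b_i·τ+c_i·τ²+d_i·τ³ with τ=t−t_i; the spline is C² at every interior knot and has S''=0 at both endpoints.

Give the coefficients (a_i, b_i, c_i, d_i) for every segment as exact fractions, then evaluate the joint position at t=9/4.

  seg 0: a=-5 b=163/20 c=0 d=-329/540
  seg 1: a=3 b=-83/10 c=-329/60 d=407/60
  seg 2: a=-4 b=13/12 c=223/15 d=-139/20
  seg 3: a=5 b=299/30 c=-359/60 d=359/540
S(9/4) = 8189/1280

Δ: Δ0=8/3, Δ1=-7, Δ2=9, Δ3=-2
row 1: diag=8, rhs=-58; c'=1/8, d'=-29/4
row 2: denom=4−1·1/8=31/8; d'=(96−1·-29/4)/(31/8)=826/31
row 3: denom=8−1·8/31=240/31; d'=(-66−1·826/31)/(240/31)=-359/30
back: M3=-359/30
back: M2=826/31−8/31·-359/30=446/15
back: M1=-29/4−1/8·446/15=-329/30
M: M0=0, M1=-329/30, M2=446/15, M3=-359/30, M4=0
seg 0: a=-5, c=M0/2=0, d=(M1−M0)/(6·3)=-329/540, b=Δ0−h0·(2M0+M1)/6=163/20
seg 1: a=3, c=M1/2=-329/60, d=(M2−M1)/(6·1)=407/60, b=Δ1−h1·(2M1+M2)/6=-83/10
seg 2: a=-4, c=M2/2=223/15, d=(M3−M2)/(6·1)=-139/20, b=Δ2−h2·(2M2+M3)/6=13/12
seg 3: a=5, c=M3/2=-359/60, d=(M4−M3)/(6·3)=359/540, b=Δ3−h3·(2M3+M4)/6=299/30
t_q=9/4 → seg 0, τ=9/4; S=-5+163/20·τ+0·τ²+-329/540·τ³=8189/1280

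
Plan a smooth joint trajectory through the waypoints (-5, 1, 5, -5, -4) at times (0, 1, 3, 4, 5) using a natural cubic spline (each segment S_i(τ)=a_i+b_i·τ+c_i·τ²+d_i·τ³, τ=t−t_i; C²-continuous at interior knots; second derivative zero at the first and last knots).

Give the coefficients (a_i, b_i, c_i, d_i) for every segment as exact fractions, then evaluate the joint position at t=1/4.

  seg 0: a=-5 b=353/61 c=0 d=13/61
  seg 1: a=1 b=392/61 c=39/61 d=-87/61
  seg 2: a=5 b=-496/61 c=-483/61 d=369/61
  seg 3: a=-5 b=-355/61 c=624/61 d=-208/61
S(1/4) = -13859/3904

Δ: Δ0=6, Δ1=2, Δ2=-10, Δ3=1
row 1: diag=6, rhs=-24; c'=1/3, d'=-4
row 2: denom=6−2·1/3=16/3; d'=(-72−2·-4)/(16/3)=-12
row 3: denom=4−1·3/16=61/16; d'=(66−1·-12)/(61/16)=1248/61
back: M3=1248/61
back: M2=-12−3/16·1248/61=-966/61
back: M1=-4−1/3·-966/61=78/61
M: M0=0, M1=78/61, M2=-966/61, M3=1248/61, M4=0
seg 0: a=-5, c=M0/2=0, d=(M1−M0)/(6·1)=13/61, b=Δ0−h0·(2M0+M1)/6=353/61
seg 1: a=1, c=M1/2=39/61, d=(M2−M1)/(6·2)=-87/61, b=Δ1−h1·(2M1+M2)/6=392/61
seg 2: a=5, c=M2/2=-483/61, d=(M3−M2)/(6·1)=369/61, b=Δ2−h2·(2M2+M3)/6=-496/61
seg 3: a=-5, c=M3/2=624/61, d=(M4−M3)/(6·1)=-208/61, b=Δ3−h3·(2M3+M4)/6=-355/61
t_q=1/4 → seg 0, τ=1/4; S=-5+353/61·τ+0·τ²+13/61·τ³=-13859/3904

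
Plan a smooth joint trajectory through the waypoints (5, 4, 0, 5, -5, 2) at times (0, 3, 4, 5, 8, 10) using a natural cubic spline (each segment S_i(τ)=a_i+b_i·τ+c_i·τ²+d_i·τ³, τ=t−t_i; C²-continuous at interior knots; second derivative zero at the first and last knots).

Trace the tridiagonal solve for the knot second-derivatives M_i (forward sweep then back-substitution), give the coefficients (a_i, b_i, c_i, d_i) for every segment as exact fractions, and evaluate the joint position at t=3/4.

  seg 0: a=5 b=9071/4242 c=0 d=-1165/4242
  seg 1: a=4 b=-11192/2121 c=-3495/1414 d=15901/4242
  seg 2: a=0 b=4349/4242 c=6203/707 d=-20357/4242
  seg 3: a=5 b=8857/2121 c=-7951/1414 d=13235/12726
  seg 4: a=-5 b=-6289/4242 c=2642/707 d=-1321/2121
S(3/4) = 587131/90496

Δ: Δ0=-1/3, Δ1=-4, Δ2=5, Δ3=-10/3, Δ4=7/2
row 1: diag=8, rhs=-22; c'=1/8, d'=-11/4
row 2: denom=4−1·1/8=31/8; d'=(54−1·-11/4)/(31/8)=454/31
row 3: denom=8−1·8/31=240/31; d'=(-50−1·454/31)/(240/31)=-167/20
row 4: denom=10−3·31/80=707/80; d'=(41−3·-167/20)/(707/80)=5284/707
back: M4=5284/707
back: M3=-167/20−31/80·5284/707=-7951/707
back: M2=454/31−8/31·-7951/707=12406/707
back: M1=-11/4−1/8·12406/707=-3495/707
M: M0=0, M1=-3495/707, M2=12406/707, M3=-7951/707, M4=5284/707, M5=0
seg 0: a=5, c=M0/2=0, d=(M1−M0)/(6·3)=-1165/4242, b=Δ0−h0·(2M0+M1)/6=9071/4242
seg 1: a=4, c=M1/2=-3495/1414, d=(M2−M1)/(6·1)=15901/4242, b=Δ1−h1·(2M1+M2)/6=-11192/2121
seg 2: a=0, c=M2/2=6203/707, d=(M3−M2)/(6·1)=-20357/4242, b=Δ2−h2·(2M2+M3)/6=4349/4242
seg 3: a=5, c=M3/2=-7951/1414, d=(M4−M3)/(6·3)=13235/12726, b=Δ3−h3·(2M3+M4)/6=8857/2121
seg 4: a=-5, c=M4/2=2642/707, d=(M5−M4)/(6·2)=-1321/2121, b=Δ4−h4·(2M4+M5)/6=-6289/4242
t_q=3/4 → seg 0, τ=3/4; S=5+9071/4242·τ+0·τ²+-1165/4242·τ³=587131/90496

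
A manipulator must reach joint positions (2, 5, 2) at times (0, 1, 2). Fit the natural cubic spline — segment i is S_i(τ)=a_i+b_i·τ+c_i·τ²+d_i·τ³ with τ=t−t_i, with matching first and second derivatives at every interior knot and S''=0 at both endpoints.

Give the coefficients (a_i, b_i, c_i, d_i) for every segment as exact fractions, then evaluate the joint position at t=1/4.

  seg 0: a=2 b=9/2 c=0 d=-3/2
  seg 1: a=5 b=0 c=-9/2 d=3/2
S(1/4) = 397/128

Δ: Δ0=3, Δ1=-3
row 1: diag=4, rhs=-36; c'=1/4, d'=-9
back: M1=-9
M: M0=0, M1=-9, M2=0
seg 0: a=2, c=M0/2=0, d=(M1−M0)/(6·1)=-3/2, b=Δ0−h0·(2M0+M1)/6=9/2
seg 1: a=5, c=M1/2=-9/2, d=(M2−M1)/(6·1)=3/2, b=Δ1−h1·(2M1+M2)/6=0
t_q=1/4 → seg 0, τ=1/4; S=2+9/2·τ+0·τ²+-3/2·τ³=397/128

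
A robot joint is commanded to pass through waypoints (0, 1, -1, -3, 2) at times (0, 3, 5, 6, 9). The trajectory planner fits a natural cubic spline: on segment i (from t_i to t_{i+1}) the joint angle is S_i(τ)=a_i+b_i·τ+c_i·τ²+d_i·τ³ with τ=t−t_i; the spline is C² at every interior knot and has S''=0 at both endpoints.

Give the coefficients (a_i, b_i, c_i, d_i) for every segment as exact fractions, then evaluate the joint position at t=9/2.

Δ: Δ0=1/3, Δ1=-1, Δ2=-2, Δ3=5/3
row 1: diag=10, rhs=-8; c'=1/5, d'=-4/5
row 2: denom=6−2·1/5=28/5; d'=(-6−2·-4/5)/(28/5)=-11/14
row 3: denom=8−1·5/28=219/28; d'=(22−1·-11/14)/(219/28)=638/219
back: M3=638/219
back: M2=-11/14−5/28·638/219=-286/219
back: M1=-4/5−1/5·-286/219=-118/219
M: M0=0, M1=-118/219, M2=-286/219, M3=638/219, M4=0
seg 0: a=0, c=M0/2=0, d=(M1−M0)/(6·3)=-59/1971, b=Δ0−h0·(2M0+M1)/6=44/73
seg 1: a=1, c=M1/2=-59/219, d=(M2−M1)/(6·2)=-14/219, b=Δ1−h1·(2M1+M2)/6=-15/73
seg 2: a=-1, c=M2/2=-143/219, d=(M3−M2)/(6·1)=154/219, b=Δ2−h2·(2M2+M3)/6=-449/219
seg 3: a=-3, c=M3/2=319/219, d=(M4−M3)/(6·3)=-319/1971, b=Δ3−h3·(2M3+M4)/6=-91/73
t_q=9/2 → seg 1, τ=3/2; S=1+-15/73·τ+-59/219·τ²+-14/219·τ³=-19/146

  seg 0: a=0 b=44/73 c=0 d=-59/1971
  seg 1: a=1 b=-15/73 c=-59/219 d=-14/219
  seg 2: a=-1 b=-449/219 c=-143/219 d=154/219
  seg 3: a=-3 b=-91/73 c=319/219 d=-319/1971
S(9/2) = -19/146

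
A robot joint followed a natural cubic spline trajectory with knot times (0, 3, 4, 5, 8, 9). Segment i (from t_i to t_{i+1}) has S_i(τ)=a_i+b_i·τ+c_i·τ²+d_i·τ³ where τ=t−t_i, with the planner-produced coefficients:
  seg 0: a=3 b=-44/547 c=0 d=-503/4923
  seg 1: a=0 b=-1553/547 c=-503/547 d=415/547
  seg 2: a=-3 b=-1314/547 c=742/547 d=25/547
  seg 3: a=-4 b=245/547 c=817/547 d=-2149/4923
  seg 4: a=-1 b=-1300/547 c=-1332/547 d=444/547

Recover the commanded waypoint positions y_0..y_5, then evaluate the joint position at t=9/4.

y_0=3 y_1=0 y_2=-3 y_3=-4 y_4=-1 y_5=-5
S(9/4) = 57945/35008

y_0 = S_0(0) = a_0 = 3
y_1 = S_1(0) = a_1 = 0
y_2 = S_2(0) = a_2 = -3
y_3 = S_3(0) = a_3 = -4
y_4 = S_4(0) = a_4 = -1
y_5 = S_4(1) = -5
t_q=9/4 is in segment 0 (τ=9/4); S_0(τ)=57945/35008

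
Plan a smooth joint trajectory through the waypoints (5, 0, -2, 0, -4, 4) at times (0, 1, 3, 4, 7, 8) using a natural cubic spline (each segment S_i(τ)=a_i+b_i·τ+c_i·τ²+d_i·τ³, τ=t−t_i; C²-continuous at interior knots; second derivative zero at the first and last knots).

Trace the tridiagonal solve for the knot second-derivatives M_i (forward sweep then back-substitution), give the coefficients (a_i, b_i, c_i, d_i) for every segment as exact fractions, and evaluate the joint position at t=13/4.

Δ: Δ0=-5, Δ1=-1, Δ2=2, Δ3=-4/3, Δ4=8
row 1: diag=6, rhs=24; c'=1/3, d'=4
row 2: denom=6−2·1/3=16/3; d'=(18−2·4)/(16/3)=15/8
row 3: denom=8−1·3/16=125/16; d'=(-20−1·15/8)/(125/16)=-14/5
row 4: denom=8−3·48/125=856/125; d'=(56−3·-14/5)/(856/125)=4025/428
back: M4=4025/428
back: M3=-14/5−48/125·4025/428=-686/107
back: M2=15/8−3/16·-686/107=1317/428
back: M1=4−1/3·1317/428=1273/428
M: M0=0, M1=1273/428, M2=1317/428, M3=-686/107, M4=4025/428, M5=0
seg 0: a=5, c=M0/2=0, d=(M1−M0)/(6·1)=1273/2568, b=Δ0−h0·(2M0+M1)/6=-14113/2568
seg 1: a=0, c=M1/2=1273/856, d=(M2−M1)/(6·2)=11/1284, b=Δ1−h1·(2M1+M2)/6=-5147/1284
seg 2: a=-2, c=M2/2=1317/856, d=(M3−M2)/(6·1)=-4061/2568, b=Δ2−h2·(2M2+M3)/6=2623/1284
seg 3: a=0, c=M3/2=-343/107, d=(M4−M3)/(6·3)=6769/7704, b=Δ3−h3·(2M3+M4)/6=965/2568
seg 4: a=-4, c=M4/2=4025/856, d=(M5−M4)/(6·1)=-4025/2568, b=Δ4−h4·(2M4+M5)/6=6247/1284
t_q=13/4 → seg 2, τ=1/4; S=-2+2623/1284·τ+1317/856·τ²+-4061/2568·τ³=-77675/54784

  seg 0: a=5 b=-14113/2568 c=0 d=1273/2568
  seg 1: a=0 b=-5147/1284 c=1273/856 d=11/1284
  seg 2: a=-2 b=2623/1284 c=1317/856 d=-4061/2568
  seg 3: a=0 b=965/2568 c=-343/107 d=6769/7704
  seg 4: a=-4 b=6247/1284 c=4025/856 d=-4025/2568
S(13/4) = -77675/54784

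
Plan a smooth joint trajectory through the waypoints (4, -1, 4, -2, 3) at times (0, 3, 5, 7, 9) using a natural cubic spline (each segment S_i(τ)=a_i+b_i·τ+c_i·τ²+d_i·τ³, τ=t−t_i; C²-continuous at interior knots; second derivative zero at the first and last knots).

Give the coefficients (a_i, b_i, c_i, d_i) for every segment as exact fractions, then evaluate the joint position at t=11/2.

  seg 0: a=4 b=-760/213 c=0 d=15/71
  seg 1: a=-1 b=455/213 c=135/71 d=-1465/1704
  seg 2: a=4 b=-245/426 c=-925/284 d=871/852
  seg 3: a=-2 b=-569/426 c=817/284 d=-817/1704
S(11/2) = 6875/2272

Δ: Δ0=-5/3, Δ1=5/2, Δ2=-3, Δ3=5/2
row 1: diag=10, rhs=25; c'=1/5, d'=5/2
row 2: denom=8−2·1/5=38/5; d'=(-33−2·5/2)/(38/5)=-5
row 3: denom=8−2·5/19=142/19; d'=(33−2·-5)/(142/19)=817/142
back: M3=817/142
back: M2=-5−5/19·817/142=-925/142
back: M1=5/2−1/5·-925/142=270/71
M: M0=0, M1=270/71, M2=-925/142, M3=817/142, M4=0
seg 0: a=4, c=M0/2=0, d=(M1−M0)/(6·3)=15/71, b=Δ0−h0·(2M0+M1)/6=-760/213
seg 1: a=-1, c=M1/2=135/71, d=(M2−M1)/(6·2)=-1465/1704, b=Δ1−h1·(2M1+M2)/6=455/213
seg 2: a=4, c=M2/2=-925/284, d=(M3−M2)/(6·2)=871/852, b=Δ2−h2·(2M2+M3)/6=-245/426
seg 3: a=-2, c=M3/2=817/284, d=(M4−M3)/(6·2)=-817/1704, b=Δ3−h3·(2M3+M4)/6=-569/426
t_q=11/2 → seg 2, τ=1/2; S=4+-245/426·τ+-925/284·τ²+871/852·τ³=6875/2272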